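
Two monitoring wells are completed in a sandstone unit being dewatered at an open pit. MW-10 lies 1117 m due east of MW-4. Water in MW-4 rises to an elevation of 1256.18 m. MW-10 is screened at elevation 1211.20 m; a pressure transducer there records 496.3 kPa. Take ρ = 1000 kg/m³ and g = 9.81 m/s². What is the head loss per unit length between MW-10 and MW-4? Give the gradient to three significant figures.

i ≈ 0.00502 m/m

Total head at MW-4: h = 1256.18 m (water level in the piezometer is the total head).
Pressure head at MW-10: ψ = P/(ρg) = 496.3×1000 / (1000 × 9.81) = 50.59 m.
Total head at MW-10: h = z + ψ = 1211.20 + 50.59 = 1261.79 m.
Head difference: h(MW-4) − h(MW-10) = 1256.18 − 1261.79 = -5.61 m.
Hydraulic gradient: i = |Δh| / L = 5.61 / 1117 = 0.00502.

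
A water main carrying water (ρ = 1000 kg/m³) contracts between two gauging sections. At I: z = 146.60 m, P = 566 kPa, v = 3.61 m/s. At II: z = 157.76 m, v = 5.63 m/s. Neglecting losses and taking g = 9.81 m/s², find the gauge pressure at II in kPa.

P₂ ≈ 447 kPa

Pressure head at I: ψ₁ = P₁/(ρg) = 566×1000 / (1000 × 9.81) = 57.70 m.
Velocity heads: v₁²/2g = 3.61²/19.62 = 0.664 m; v₂²/2g = 5.63²/19.62 = 1.616 m.
Total head H = z₁ + ψ₁ + v₁²/2g = 146.60 + 57.70 + 0.664 = 204.96 m.
ψ₂ = H − z₂ − v₂²/2g = 204.96 − 157.76 − 1.616 = 45.58 m.
P₂ = ρgψ₂ = 1000 × 9.81 × 45.58 ≈ 447 kPa.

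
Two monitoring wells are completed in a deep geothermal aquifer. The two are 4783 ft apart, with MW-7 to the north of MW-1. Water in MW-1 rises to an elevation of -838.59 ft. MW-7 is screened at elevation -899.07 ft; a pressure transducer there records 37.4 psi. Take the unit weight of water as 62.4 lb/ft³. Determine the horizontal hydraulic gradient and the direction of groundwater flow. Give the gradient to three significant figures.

i ≈ 0.00540; groundwater flows toward the south

Total head at MW-1: h = -838.59 ft (water level in the piezometer is the total head).
Pressure head at MW-7: ψ = 144·P/γ = 144 × 37.4 / 62.4 = 86.31 ft.
Total head at MW-7: h = z + ψ = -899.07 + 86.31 = -812.76 ft.
Head difference: h(MW-1) − h(MW-7) = -838.59 − (-812.76) = -25.83 ft.
Hydraulic gradient: i = |Δh| / L = 25.83 / 4783 = 0.00540.
Flow is from higher to lower head: from MW-7 toward MW-1, i.e. toward the south.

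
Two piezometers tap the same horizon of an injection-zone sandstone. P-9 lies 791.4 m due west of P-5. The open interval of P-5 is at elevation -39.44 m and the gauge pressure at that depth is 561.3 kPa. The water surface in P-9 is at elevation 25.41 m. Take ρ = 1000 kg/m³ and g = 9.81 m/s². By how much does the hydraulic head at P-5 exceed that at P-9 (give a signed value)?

Δh ≈ -7.63 m

Pressure head at P-5: ψ = P/(ρg) = 561.3×1000 / (1000 × 9.81) = 57.22 m.
Total head at P-5: h = z + ψ = -39.44 + 57.22 = 17.78 m.
Total head at P-9: h = 25.41 m (water level in the piezometer is the total head).
Head difference: h(P-5) − h(P-9) = 17.78 − 25.41 = -7.63 m.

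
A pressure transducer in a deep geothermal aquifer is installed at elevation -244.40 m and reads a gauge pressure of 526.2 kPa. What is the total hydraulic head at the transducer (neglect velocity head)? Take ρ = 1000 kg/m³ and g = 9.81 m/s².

ψ = P/(ρg) = 526.2×1000 / (1000 × 9.81) = 53.64 m.
h = z + ψ = -244.40 + 53.64 = -190.76 m.

h ≈ -190.76 m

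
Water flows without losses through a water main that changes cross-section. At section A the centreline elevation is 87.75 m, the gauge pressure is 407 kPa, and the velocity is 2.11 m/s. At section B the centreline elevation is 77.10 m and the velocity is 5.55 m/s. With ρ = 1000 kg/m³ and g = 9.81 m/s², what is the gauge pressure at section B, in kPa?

Pressure head at A: ψ₁ = P₁/(ρg) = 407×1000 / (1000 × 9.81) = 41.49 m.
Velocity heads: v₁²/2g = 2.11²/19.62 = 0.227 m; v₂²/2g = 5.55²/19.62 = 1.570 m.
Total head H = z₁ + ψ₁ + v₁²/2g = 87.75 + 41.49 + 0.227 = 129.47 m.
ψ₂ = H − z₂ − v₂²/2g = 129.47 − 77.10 − 1.570 = 50.80 m.
P₂ = ρgψ₂ = 1000 × 9.81 × 50.80 ≈ 498 kPa.

P₂ ≈ 498 kPa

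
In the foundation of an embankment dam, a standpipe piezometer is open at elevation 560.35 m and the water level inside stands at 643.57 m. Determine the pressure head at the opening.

ψ ≈ 83.22 m

Total head h = 643.57 m (the water-surface elevation in the piezometer).
Pressure head ψ = h − z = 643.57 − 560.35 = 83.22 m.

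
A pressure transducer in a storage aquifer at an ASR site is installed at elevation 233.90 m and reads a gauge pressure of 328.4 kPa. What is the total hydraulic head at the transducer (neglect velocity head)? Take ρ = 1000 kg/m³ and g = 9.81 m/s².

h ≈ 267.38 m

ψ = P/(ρg) = 328.4×1000 / (1000 × 9.81) = 33.48 m.
h = z + ψ = 233.90 + 33.48 = 267.38 m.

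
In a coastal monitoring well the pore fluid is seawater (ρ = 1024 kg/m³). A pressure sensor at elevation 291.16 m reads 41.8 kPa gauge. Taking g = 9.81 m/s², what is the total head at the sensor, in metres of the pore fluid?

ψ = P/(ρg) = 41.8×1000 / (1024 × 9.81) = 4.16 m.
h = z + ψ = 291.16 + 4.16 = 295.32 m.

h ≈ 295.32 m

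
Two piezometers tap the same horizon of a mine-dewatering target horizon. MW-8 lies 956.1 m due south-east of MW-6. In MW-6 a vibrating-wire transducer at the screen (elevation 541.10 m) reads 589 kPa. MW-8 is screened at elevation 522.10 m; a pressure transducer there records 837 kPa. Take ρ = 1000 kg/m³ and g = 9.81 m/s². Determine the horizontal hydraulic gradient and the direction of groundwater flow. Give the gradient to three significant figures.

Pressure head at MW-6: ψ = P/(ρg) = 589×1000 / (1000 × 9.81) = 60.04 m.
Total head at MW-6: h = z + ψ = 541.10 + 60.04 = 601.14 m.
Pressure head at MW-8: ψ = P/(ρg) = 837×1000 / (1000 × 9.81) = 85.32 m.
Total head at MW-8: h = z + ψ = 522.10 + 85.32 = 607.42 m.
Head difference: h(MW-6) − h(MW-8) = 601.14 − 607.42 = -6.28 m.
Hydraulic gradient: i = |Δh| / L = 6.28 / 956.1 = 0.00657.
Flow is from higher to lower head: from MW-8 toward MW-6, i.e. toward the north-west.

i ≈ 0.00657; groundwater flows toward the north-west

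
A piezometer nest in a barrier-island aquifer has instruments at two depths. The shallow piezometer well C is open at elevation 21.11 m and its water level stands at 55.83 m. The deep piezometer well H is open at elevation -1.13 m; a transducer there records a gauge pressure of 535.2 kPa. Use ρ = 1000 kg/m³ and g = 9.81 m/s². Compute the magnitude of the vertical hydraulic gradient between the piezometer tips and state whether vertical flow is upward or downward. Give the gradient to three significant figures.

|i_v| ≈ 0.108; vertical flow is downward

Total head at well C: h = 55.83 m (water level in the standpipe).
Pressure head at well H: ψ = P/(ρg) = 535.2×1000 / (1000 × 9.81) = 54.56 m.
Total head at well H: h = z + ψ = -1.13 + 54.56 = 53.43 m.
Δh = h(well C) − h(well H) = 55.83 − 53.43 = 2.40 m.
Vertical separation Δz = 21.11 − (-1.13) = 22.24 m.
|i_v| = |Δh| / Δz = 2.40 / 22.24 = 0.108.
Head is higher in the shallow piezometer, so vertical flow is downward (recharge condition).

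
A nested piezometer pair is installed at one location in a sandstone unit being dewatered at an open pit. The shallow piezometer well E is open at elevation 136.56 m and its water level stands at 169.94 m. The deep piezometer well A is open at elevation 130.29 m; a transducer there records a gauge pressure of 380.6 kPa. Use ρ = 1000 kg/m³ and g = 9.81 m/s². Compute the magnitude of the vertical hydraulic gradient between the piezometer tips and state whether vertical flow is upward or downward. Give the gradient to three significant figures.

|i_v| ≈ 0.136; vertical flow is downward

Total head at well E: h = 169.94 m (water level in the standpipe).
Pressure head at well A: ψ = P/(ρg) = 380.6×1000 / (1000 × 9.81) = 38.80 m.
Total head at well A: h = z + ψ = 130.29 + 38.80 = 169.09 m.
Δh = h(well E) − h(well A) = 169.94 − 169.09 = 0.85 m.
Vertical separation Δz = 136.56 − 130.29 = 6.27 m.
|i_v| = |Δh| / Δz = 0.85 / 6.27 = 0.136.
Head is higher in the shallow piezometer, so vertical flow is downward (recharge condition).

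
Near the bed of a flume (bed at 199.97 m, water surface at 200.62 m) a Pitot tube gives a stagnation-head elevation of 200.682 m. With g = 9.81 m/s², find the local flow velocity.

v ≈ 1.10 m/s

Near the bed, under hydrostatic conditions, the piezometric head (z + ψ) equals the free-surface elevation, 200.62 m.
Velocity head = total − piezometric = 200.682 − 200.62 = 0.062 m.
v = √(2g·h_v) = √(2 × 9.81 × 0.062) = 1.10 m/s.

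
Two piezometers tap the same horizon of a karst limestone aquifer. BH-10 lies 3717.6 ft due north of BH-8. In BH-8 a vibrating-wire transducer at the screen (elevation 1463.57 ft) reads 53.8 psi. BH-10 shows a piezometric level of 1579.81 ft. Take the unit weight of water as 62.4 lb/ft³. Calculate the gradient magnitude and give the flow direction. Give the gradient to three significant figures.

Pressure head at BH-8: ψ = 144·P/γ = 144 × 53.8 / 62.4 = 124.15 ft.
Total head at BH-8: h = z + ψ = 1463.57 + 124.15 = 1587.72 ft.
Total head at BH-10: h = 1579.81 ft (water level in the piezometer is the total head).
Head difference: h(BH-8) − h(BH-10) = 1587.72 − 1579.81 = 7.91 ft.
Hydraulic gradient: i = |Δh| / L = 7.91 / 3717.6 = 0.00213.
Flow is from higher to lower head: from BH-8 toward BH-10, i.e. toward the north.

i ≈ 0.00213; groundwater flows toward the north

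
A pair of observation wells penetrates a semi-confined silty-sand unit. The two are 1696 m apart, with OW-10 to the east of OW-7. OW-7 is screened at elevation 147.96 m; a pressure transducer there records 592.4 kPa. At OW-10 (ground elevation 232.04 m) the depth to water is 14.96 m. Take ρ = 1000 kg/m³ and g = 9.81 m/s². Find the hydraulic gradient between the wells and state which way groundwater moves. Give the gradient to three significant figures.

i ≈ 0.00515; groundwater flows toward the west

Pressure head at OW-7: ψ = P/(ρg) = 592.4×1000 / (1000 × 9.81) = 60.39 m.
Total head at OW-7: h = z + ψ = 147.96 + 60.39 = 208.35 m.
Total head at OW-10: h = 232.04 − 14.96 = 217.08 m.
Head difference: h(OW-7) − h(OW-10) = 208.35 − 217.08 = -8.73 m.
Hydraulic gradient: i = |Δh| / L = 8.73 / 1696 = 0.00515.
Flow is from higher to lower head: from OW-10 toward OW-7, i.e. toward the west.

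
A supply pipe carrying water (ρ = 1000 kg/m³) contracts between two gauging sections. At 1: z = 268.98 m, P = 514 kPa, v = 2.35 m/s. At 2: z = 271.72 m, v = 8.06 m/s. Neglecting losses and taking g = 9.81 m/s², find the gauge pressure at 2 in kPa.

P₂ ≈ 457 kPa

Pressure head at 1: ψ₁ = P₁/(ρg) = 514×1000 / (1000 × 9.81) = 52.40 m.
Velocity heads: v₁²/2g = 2.35²/19.62 = 0.281 m; v₂²/2g = 8.06²/19.62 = 3.311 m.
Total head H = z₁ + ψ₁ + v₁²/2g = 268.98 + 52.40 + 0.281 = 321.66 m.
ψ₂ = H − z₂ − v₂²/2g = 321.66 − 271.72 − 3.311 = 46.63 m.
P₂ = ρgψ₂ = 1000 × 9.81 × 46.63 ≈ 457 kPa.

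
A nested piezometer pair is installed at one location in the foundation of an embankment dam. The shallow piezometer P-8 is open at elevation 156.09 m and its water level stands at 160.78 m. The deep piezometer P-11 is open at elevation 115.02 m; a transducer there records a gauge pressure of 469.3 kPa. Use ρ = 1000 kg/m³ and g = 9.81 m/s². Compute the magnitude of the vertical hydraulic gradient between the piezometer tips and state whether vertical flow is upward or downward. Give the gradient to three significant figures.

|i_v| ≈ 0.0506; vertical flow is upward

Total head at P-8: h = 160.78 m (water level in the standpipe).
Pressure head at P-11: ψ = P/(ρg) = 469.3×1000 / (1000 × 9.81) = 47.84 m.
Total head at P-11: h = z + ψ = 115.02 + 47.84 = 162.86 m.
Δh = h(P-8) − h(P-11) = 160.78 − 162.86 = -2.08 m.
Vertical separation Δz = 156.09 − 115.02 = 41.07 m.
|i_v| = |Δh| / Δz = 2.08 / 41.07 = 0.0506.
Head is higher in the deep piezometer, so vertical flow is upward (discharge condition).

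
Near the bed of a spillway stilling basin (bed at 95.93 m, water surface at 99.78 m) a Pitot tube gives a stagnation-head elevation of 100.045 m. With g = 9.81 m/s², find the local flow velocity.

Near the bed, under hydrostatic conditions, the piezometric head (z + ψ) equals the free-surface elevation, 99.78 m.
Velocity head = total − piezometric = 100.045 − 99.78 = 0.265 m.
v = √(2g·h_v) = √(2 × 9.81 × 0.265) = 2.28 m/s.

v ≈ 2.28 m/s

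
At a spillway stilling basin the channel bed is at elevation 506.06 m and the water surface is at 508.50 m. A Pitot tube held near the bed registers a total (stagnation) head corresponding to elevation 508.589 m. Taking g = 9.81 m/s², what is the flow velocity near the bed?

Near the bed, under hydrostatic conditions, the piezometric head (z + ψ) equals the free-surface elevation, 508.50 m.
Velocity head = total − piezometric = 508.589 − 508.50 = 0.089 m.
v = √(2g·h_v) = √(2 × 9.81 × 0.089) = 1.32 m/s.

v ≈ 1.32 m/s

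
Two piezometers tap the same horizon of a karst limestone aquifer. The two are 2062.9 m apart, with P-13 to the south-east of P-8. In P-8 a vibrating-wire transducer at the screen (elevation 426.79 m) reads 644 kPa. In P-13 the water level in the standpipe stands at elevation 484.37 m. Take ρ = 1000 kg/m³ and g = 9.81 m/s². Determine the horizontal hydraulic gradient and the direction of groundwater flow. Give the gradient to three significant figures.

Pressure head at P-8: ψ = P/(ρg) = 644×1000 / (1000 × 9.81) = 65.65 m.
Total head at P-8: h = z + ψ = 426.79 + 65.65 = 492.44 m.
Total head at P-13: h = 484.37 m (water level in the piezometer is the total head).
Head difference: h(P-8) − h(P-13) = 492.44 − 484.37 = 8.07 m.
Hydraulic gradient: i = |Δh| / L = 8.07 / 2062.9 = 0.00391.
Flow is from higher to lower head: from P-8 toward P-13, i.e. toward the south-east.

i ≈ 0.00391; groundwater flows toward the south-east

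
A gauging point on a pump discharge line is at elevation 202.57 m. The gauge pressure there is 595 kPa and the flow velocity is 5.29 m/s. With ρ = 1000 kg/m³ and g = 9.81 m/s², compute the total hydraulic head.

h ≈ 264.65 m

Pressure head ψ = P/(ρg) = 595×1000 / (1000 × 9.81) = 60.65 m.
Velocity head = v²/(2g) = 5.29² / (2 × 9.81) = 1.426 m.
h = z + ψ + v²/(2g) = 202.57 + 60.65 + 1.426 = 264.65 m.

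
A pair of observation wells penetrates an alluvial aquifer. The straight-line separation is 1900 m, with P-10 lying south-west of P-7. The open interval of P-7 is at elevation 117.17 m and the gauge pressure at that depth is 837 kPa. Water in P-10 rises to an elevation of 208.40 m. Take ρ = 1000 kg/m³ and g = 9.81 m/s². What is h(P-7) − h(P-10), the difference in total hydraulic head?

Δh ≈ -5.91 m

Pressure head at P-7: ψ = P/(ρg) = 837×1000 / (1000 × 9.81) = 85.32 m.
Total head at P-7: h = z + ψ = 117.17 + 85.32 = 202.49 m.
Total head at P-10: h = 208.40 m (water level in the piezometer is the total head).
Head difference: h(P-7) − h(P-10) = 202.49 − 208.40 = -5.91 m.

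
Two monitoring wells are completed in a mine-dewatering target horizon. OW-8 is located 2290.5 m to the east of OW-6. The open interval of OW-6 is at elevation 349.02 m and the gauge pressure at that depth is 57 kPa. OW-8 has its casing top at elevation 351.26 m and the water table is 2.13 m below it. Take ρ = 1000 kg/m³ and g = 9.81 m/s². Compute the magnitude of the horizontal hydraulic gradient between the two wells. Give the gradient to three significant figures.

i ≈ 0.00249

Pressure head at OW-6: ψ = P/(ρg) = 57×1000 / (1000 × 9.81) = 5.81 m.
Total head at OW-6: h = z + ψ = 349.02 + 5.81 = 354.83 m.
Total head at OW-8: h = 351.26 − 2.13 = 349.13 m.
Head difference: h(OW-6) − h(OW-8) = 354.83 − 349.13 = 5.70 m.
Hydraulic gradient: i = |Δh| / L = 5.70 / 2290.5 = 0.00249.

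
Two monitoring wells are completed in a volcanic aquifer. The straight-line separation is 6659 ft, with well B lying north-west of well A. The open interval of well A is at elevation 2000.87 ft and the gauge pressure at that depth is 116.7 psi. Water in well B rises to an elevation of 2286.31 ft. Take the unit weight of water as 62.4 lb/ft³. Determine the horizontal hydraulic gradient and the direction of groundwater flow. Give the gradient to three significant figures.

Pressure head at well A: ψ = 144·P/γ = 144 × 116.7 / 62.4 = 269.31 ft.
Total head at well A: h = z + ψ = 2000.87 + 269.31 = 2270.18 ft.
Total head at well B: h = 2286.31 ft (water level in the piezometer is the total head).
Head difference: h(well A) − h(well B) = 2270.18 − 2286.31 = -16.13 ft.
Hydraulic gradient: i = |Δh| / L = 16.13 / 6659 = 0.00242.
Flow is from higher to lower head: from well B toward well A, i.e. toward the south-east.

i ≈ 0.00242; groundwater flows toward the south-east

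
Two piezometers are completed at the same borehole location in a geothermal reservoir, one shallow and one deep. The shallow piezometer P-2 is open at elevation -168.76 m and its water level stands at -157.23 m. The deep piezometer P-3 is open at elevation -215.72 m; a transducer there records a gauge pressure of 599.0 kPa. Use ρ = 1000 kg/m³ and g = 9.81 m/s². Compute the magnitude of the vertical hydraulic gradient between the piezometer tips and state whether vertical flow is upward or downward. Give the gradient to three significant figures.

Total head at P-2: h = -157.23 m (water level in the standpipe).
Pressure head at P-3: ψ = P/(ρg) = 599.0×1000 / (1000 × 9.81) = 61.06 m.
Total head at P-3: h = z + ψ = -215.72 + 61.06 = -154.66 m.
Δh = h(P-2) − h(P-3) = -157.23 − (-154.66) = -2.57 m.
Vertical separation Δz = -168.76 − (-215.72) = 46.96 m.
|i_v| = |Δh| / Δz = 2.57 / 46.96 = 0.0547.
Head is higher in the deep piezometer, so vertical flow is upward (discharge condition).

|i_v| ≈ 0.0547; vertical flow is upward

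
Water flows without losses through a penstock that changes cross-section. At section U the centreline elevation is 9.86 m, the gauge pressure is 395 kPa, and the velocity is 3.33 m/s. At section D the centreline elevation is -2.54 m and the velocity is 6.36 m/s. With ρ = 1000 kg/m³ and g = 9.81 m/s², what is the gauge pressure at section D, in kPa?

P₂ ≈ 502 kPa

Pressure head at U: ψ₁ = P₁/(ρg) = 395×1000 / (1000 × 9.81) = 40.27 m.
Velocity heads: v₁²/2g = 3.33²/19.62 = 0.565 m; v₂²/2g = 6.36²/19.62 = 2.062 m.
Total head H = z₁ + ψ₁ + v₁²/2g = 9.86 + 40.27 + 0.565 = 50.70 m.
ψ₂ = H − z₂ − v₂²/2g = 50.70 − (-2.54) − 2.062 = 51.18 m.
P₂ = ρgψ₂ = 1000 × 9.81 × 51.18 ≈ 502 kPa.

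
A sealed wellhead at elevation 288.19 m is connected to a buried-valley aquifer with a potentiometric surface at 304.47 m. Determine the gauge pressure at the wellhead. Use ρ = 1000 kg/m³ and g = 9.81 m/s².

Head above the cap: Δh = 304.47 − 288.19 = 16.28 m.
P = ρgΔh = 1000 × 9.81 × 16.28 = 159707 Pa ≈ 160 kPa.

P ≈ 160 kPa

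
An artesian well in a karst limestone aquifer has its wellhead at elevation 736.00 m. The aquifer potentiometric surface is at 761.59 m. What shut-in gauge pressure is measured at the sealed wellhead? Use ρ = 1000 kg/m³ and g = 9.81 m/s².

P ≈ 251 kPa

Head above the cap: Δh = 761.59 − 736.00 = 25.59 m.
P = ρgΔh = 1000 × 9.81 × 25.59 = 251038 Pa ≈ 251 kPa.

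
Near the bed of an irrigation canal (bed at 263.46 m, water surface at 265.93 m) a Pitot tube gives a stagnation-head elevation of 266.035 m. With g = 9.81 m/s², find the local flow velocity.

Near the bed, under hydrostatic conditions, the piezometric head (z + ψ) equals the free-surface elevation, 265.93 m.
Velocity head = total − piezometric = 266.035 − 265.93 = 0.105 m.
v = √(2g·h_v) = √(2 × 9.81 × 0.105) = 1.44 m/s.

v ≈ 1.44 m/s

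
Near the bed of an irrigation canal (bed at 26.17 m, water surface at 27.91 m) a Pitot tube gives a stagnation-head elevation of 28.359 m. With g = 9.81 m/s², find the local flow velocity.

Near the bed, under hydrostatic conditions, the piezometric head (z + ψ) equals the free-surface elevation, 27.91 m.
Velocity head = total − piezometric = 28.359 − 27.91 = 0.449 m.
v = √(2g·h_v) = √(2 × 9.81 × 0.449) = 2.97 m/s.

v ≈ 2.97 m/s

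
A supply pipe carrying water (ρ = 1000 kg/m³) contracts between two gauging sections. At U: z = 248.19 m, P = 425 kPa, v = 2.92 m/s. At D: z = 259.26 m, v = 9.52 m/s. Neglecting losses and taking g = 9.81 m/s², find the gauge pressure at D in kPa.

Pressure head at U: ψ₁ = P₁/(ρg) = 425×1000 / (1000 × 9.81) = 43.32 m.
Velocity heads: v₁²/2g = 2.92²/19.62 = 0.435 m; v₂²/2g = 9.52²/19.62 = 4.619 m.
Total head H = z₁ + ψ₁ + v₁²/2g = 248.19 + 43.32 + 0.435 = 291.94 m.
ψ₂ = H − z₂ − v₂²/2g = 291.94 − 259.26 − 4.619 = 28.06 m.
P₂ = ρgψ₂ = 1000 × 9.81 × 28.06 ≈ 275 kPa.

P₂ ≈ 275 kPa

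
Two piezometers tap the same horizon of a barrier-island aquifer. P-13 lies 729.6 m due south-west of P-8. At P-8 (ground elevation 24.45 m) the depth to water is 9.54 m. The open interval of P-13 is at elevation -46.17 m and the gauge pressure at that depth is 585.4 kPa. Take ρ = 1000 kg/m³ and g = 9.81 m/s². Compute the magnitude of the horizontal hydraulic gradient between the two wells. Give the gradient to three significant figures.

i ≈ 0.00193

Total head at P-8: h = 24.45 − 9.54 = 14.91 m.
Pressure head at P-13: ψ = P/(ρg) = 585.4×1000 / (1000 × 9.81) = 59.67 m.
Total head at P-13: h = z + ψ = -46.17 + 59.67 = 13.50 m.
Head difference: h(P-8) − h(P-13) = 14.91 − 13.50 = 1.41 m.
Hydraulic gradient: i = |Δh| / L = 1.41 / 729.6 = 0.00193.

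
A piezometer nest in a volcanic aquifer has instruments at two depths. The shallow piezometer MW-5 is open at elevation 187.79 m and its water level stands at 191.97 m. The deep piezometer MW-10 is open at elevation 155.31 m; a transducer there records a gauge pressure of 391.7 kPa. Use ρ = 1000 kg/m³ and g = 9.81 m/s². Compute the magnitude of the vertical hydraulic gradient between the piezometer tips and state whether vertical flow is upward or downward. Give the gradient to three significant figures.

Total head at MW-5: h = 191.97 m (water level in the standpipe).
Pressure head at MW-10: ψ = P/(ρg) = 391.7×1000 / (1000 × 9.81) = 39.93 m.
Total head at MW-10: h = z + ψ = 155.31 + 39.93 = 195.24 m.
Δh = h(MW-5) − h(MW-10) = 191.97 − 195.24 = -3.27 m.
Vertical separation Δz = 187.79 − 155.31 = 32.48 m.
|i_v| = |Δh| / Δz = 3.27 / 32.48 = 0.101.
Head is higher in the deep piezometer, so vertical flow is upward (discharge condition).

|i_v| ≈ 0.101; vertical flow is upward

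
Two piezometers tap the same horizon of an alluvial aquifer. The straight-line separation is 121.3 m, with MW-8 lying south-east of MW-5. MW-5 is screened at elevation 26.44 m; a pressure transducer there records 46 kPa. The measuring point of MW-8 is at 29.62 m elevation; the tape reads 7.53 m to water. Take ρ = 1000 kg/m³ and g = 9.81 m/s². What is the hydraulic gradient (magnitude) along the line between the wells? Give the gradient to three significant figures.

Pressure head at MW-5: ψ = P/(ρg) = 46×1000 / (1000 × 9.81) = 4.69 m.
Total head at MW-5: h = z + ψ = 26.44 + 4.69 = 31.13 m.
Total head at MW-8: h = 29.62 − 7.53 = 22.09 m.
Head difference: h(MW-5) − h(MW-8) = 31.13 − 22.09 = 9.04 m.
Hydraulic gradient: i = |Δh| / L = 9.04 / 121.3 = 0.0745.

i ≈ 0.0745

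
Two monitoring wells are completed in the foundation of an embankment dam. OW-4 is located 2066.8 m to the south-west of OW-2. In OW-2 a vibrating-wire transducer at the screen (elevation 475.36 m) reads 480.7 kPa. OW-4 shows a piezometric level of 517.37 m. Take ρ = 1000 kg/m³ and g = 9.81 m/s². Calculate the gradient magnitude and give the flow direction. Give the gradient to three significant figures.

Pressure head at OW-2: ψ = P/(ρg) = 480.7×1000 / (1000 × 9.81) = 49.00 m.
Total head at OW-2: h = z + ψ = 475.36 + 49.00 = 524.36 m.
Total head at OW-4: h = 517.37 m (water level in the piezometer is the total head).
Head difference: h(OW-2) − h(OW-4) = 524.36 − 517.37 = 6.99 m.
Hydraulic gradient: i = |Δh| / L = 6.99 / 2066.8 = 0.00338.
Flow is from higher to lower head: from OW-2 toward OW-4, i.e. toward the south-west.

i ≈ 0.00338; groundwater flows toward the south-west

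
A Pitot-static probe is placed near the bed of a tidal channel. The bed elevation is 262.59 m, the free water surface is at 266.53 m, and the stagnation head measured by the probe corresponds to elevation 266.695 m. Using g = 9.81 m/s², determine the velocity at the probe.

v ≈ 1.80 m/s

Near the bed, under hydrostatic conditions, the piezometric head (z + ψ) equals the free-surface elevation, 266.53 m.
Velocity head = total − piezometric = 266.695 − 266.53 = 0.165 m.
v = √(2g·h_v) = √(2 × 9.81 × 0.165) = 1.80 m/s.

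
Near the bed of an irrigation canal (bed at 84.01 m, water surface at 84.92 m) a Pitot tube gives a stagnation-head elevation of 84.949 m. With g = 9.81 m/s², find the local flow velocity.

v ≈ 0.754 m/s

Near the bed, under hydrostatic conditions, the piezometric head (z + ψ) equals the free-surface elevation, 84.92 m.
Velocity head = total − piezometric = 84.949 − 84.92 = 0.029 m.
v = √(2g·h_v) = √(2 × 9.81 × 0.029) = 0.754 m/s.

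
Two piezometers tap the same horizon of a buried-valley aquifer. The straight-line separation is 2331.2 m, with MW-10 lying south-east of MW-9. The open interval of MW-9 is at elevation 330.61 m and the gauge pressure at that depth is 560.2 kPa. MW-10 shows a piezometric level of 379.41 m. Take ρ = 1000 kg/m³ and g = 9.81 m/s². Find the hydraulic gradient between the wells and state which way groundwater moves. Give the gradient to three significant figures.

Pressure head at MW-9: ψ = P/(ρg) = 560.2×1000 / (1000 × 9.81) = 57.10 m.
Total head at MW-9: h = z + ψ = 330.61 + 57.10 = 387.71 m.
Total head at MW-10: h = 379.41 m (water level in the piezometer is the total head).
Head difference: h(MW-9) − h(MW-10) = 387.71 − 379.41 = 8.30 m.
Hydraulic gradient: i = |Δh| / L = 8.30 / 2331.2 = 0.00356.
Flow is from higher to lower head: from MW-9 toward MW-10, i.e. toward the south-east.

i ≈ 0.00356; groundwater flows toward the south-east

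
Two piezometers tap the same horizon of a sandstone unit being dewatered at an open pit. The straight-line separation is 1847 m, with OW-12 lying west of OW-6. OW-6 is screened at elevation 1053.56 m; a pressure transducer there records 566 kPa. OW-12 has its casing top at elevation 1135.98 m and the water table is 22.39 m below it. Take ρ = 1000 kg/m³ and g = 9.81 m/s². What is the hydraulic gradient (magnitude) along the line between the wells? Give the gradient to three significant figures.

i ≈ 0.00126

Pressure head at OW-6: ψ = P/(ρg) = 566×1000 / (1000 × 9.81) = 57.70 m.
Total head at OW-6: h = z + ψ = 1053.56 + 57.70 = 1111.26 m.
Total head at OW-12: h = 1135.98 − 22.39 = 1113.59 m.
Head difference: h(OW-6) − h(OW-12) = 1111.26 − 1113.59 = -2.33 m.
Hydraulic gradient: i = |Δh| / L = 2.33 / 1847 = 0.00126.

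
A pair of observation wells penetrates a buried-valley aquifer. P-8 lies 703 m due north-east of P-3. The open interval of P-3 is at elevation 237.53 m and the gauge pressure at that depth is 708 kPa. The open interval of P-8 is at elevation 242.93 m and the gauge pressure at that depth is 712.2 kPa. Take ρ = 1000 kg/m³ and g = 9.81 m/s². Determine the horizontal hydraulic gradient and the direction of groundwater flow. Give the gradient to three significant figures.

Pressure head at P-3: ψ = P/(ρg) = 708×1000 / (1000 × 9.81) = 72.17 m.
Total head at P-3: h = z + ψ = 237.53 + 72.17 = 309.70 m.
Pressure head at P-8: ψ = P/(ρg) = 712.2×1000 / (1000 × 9.81) = 72.60 m.
Total head at P-8: h = z + ψ = 242.93 + 72.60 = 315.53 m.
Head difference: h(P-3) − h(P-8) = 309.70 − 315.53 = -5.83 m.
Hydraulic gradient: i = |Δh| / L = 5.83 / 703 = 0.00829.
Flow is from higher to lower head: from P-8 toward P-3, i.e. toward the south-west.

i ≈ 0.00829; groundwater flows toward the south-west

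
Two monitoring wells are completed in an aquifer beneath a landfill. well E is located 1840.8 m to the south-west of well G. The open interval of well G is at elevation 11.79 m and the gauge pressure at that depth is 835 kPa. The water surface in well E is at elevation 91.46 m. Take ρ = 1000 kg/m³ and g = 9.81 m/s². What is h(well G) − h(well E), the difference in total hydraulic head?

Pressure head at well G: ψ = P/(ρg) = 835×1000 / (1000 × 9.81) = 85.12 m.
Total head at well G: h = z + ψ = 11.79 + 85.12 = 96.91 m.
Total head at well E: h = 91.46 m (water level in the piezometer is the total head).
Head difference: h(well G) − h(well E) = 96.91 − 91.46 = 5.45 m.

Δh ≈ 5.45 m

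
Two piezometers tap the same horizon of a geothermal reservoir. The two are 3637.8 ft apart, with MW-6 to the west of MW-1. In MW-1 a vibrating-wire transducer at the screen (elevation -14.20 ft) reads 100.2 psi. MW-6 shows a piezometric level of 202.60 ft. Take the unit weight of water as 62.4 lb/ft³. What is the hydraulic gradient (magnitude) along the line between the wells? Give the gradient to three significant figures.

Pressure head at MW-1: ψ = 144·P/γ = 144 × 100.2 / 62.4 = 231.23 ft.
Total head at MW-1: h = z + ψ = -14.20 + 231.23 = 217.03 ft.
Total head at MW-6: h = 202.60 ft (water level in the piezometer is the total head).
Head difference: h(MW-1) − h(MW-6) = 217.03 − 202.60 = 14.43 ft.
Hydraulic gradient: i = |Δh| / L = 14.43 / 3637.8 = 0.00397.

i ≈ 0.00397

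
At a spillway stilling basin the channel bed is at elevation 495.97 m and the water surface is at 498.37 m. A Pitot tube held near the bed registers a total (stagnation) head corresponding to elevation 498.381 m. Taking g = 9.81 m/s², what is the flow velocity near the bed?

v ≈ 0.465 m/s

Near the bed, under hydrostatic conditions, the piezometric head (z + ψ) equals the free-surface elevation, 498.37 m.
Velocity head = total − piezometric = 498.381 − 498.37 = 0.011 m.
v = √(2g·h_v) = √(2 × 9.81 × 0.011) = 0.465 m/s.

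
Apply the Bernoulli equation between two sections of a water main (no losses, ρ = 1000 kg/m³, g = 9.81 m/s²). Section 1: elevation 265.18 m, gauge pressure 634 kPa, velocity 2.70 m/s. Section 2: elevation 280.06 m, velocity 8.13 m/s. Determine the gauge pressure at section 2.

Pressure head at 1: ψ₁ = P₁/(ρg) = 634×1000 / (1000 × 9.81) = 64.63 m.
Velocity heads: v₁²/2g = 2.70²/19.62 = 0.372 m; v₂²/2g = 8.13²/19.62 = 3.369 m.
Total head H = z₁ + ψ₁ + v₁²/2g = 265.18 + 64.63 + 0.372 = 330.18 m.
ψ₂ = H − z₂ − v₂²/2g = 330.18 − 280.06 − 3.369 = 46.75 m.
P₂ = ρgψ₂ = 1000 × 9.81 × 46.75 ≈ 459 kPa.

P₂ ≈ 459 kPa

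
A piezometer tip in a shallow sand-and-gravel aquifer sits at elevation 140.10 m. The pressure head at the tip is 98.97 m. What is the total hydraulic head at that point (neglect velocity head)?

h ≈ 239.07 m

h = z + ψ = 140.10 + 98.97 = 239.07 m.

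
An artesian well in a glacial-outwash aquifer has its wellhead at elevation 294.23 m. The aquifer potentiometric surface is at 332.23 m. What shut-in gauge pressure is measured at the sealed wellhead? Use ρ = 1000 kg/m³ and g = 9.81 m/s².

Head above the cap: Δh = 332.23 − 294.23 = 38.00 m.
P = ρgΔh = 1000 × 9.81 × 38.00 = 372780 Pa ≈ 373 kPa.

P ≈ 373 kPa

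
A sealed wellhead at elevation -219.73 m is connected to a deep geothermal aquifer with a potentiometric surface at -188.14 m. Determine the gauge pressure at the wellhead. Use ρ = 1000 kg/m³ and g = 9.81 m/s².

Head above the cap: Δh = -188.14 − (-219.73) = 31.59 m.
P = ρgΔh = 1000 × 9.81 × 31.59 = 309898 Pa ≈ 310 kPa.

P ≈ 310 kPa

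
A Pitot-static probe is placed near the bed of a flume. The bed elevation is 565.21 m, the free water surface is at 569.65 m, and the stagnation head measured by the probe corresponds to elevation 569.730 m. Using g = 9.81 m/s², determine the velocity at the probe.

Near the bed, under hydrostatic conditions, the piezometric head (z + ψ) equals the free-surface elevation, 569.65 m.
Velocity head = total − piezometric = 569.730 − 569.65 = 0.080 m.
v = √(2g·h_v) = √(2 × 9.81 × 0.080) = 1.25 m/s.

v ≈ 1.25 m/s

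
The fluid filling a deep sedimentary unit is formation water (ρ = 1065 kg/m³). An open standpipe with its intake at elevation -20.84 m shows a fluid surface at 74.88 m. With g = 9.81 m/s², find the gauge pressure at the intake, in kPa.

Pressure head ψ = h − z = 74.88 − (-20.84) = 95.72 m.
P = ρgψ = 1065 × 9.81 × 95.72 = 1000049 Pa ≈ 1000 kPa.

P ≈ 1000 kPa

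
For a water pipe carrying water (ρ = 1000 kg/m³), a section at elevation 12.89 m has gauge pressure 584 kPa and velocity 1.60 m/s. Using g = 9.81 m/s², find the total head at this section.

Pressure head ψ = P/(ρg) = 584×1000 / (1000 × 9.81) = 59.53 m.
Velocity head = v²/(2g) = 1.60² / (2 × 9.81) = 0.130 m.
h = z + ψ + v²/(2g) = 12.89 + 59.53 + 0.130 = 72.55 m.

h ≈ 72.55 m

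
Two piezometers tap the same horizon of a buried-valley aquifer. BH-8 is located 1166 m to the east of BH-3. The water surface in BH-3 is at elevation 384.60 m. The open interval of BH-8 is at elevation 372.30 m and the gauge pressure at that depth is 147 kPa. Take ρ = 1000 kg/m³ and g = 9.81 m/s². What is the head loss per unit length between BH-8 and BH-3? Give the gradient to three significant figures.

Total head at BH-3: h = 384.60 m (water level in the piezometer is the total head).
Pressure head at BH-8: ψ = P/(ρg) = 147×1000 / (1000 × 9.81) = 14.98 m.
Total head at BH-8: h = z + ψ = 372.30 + 14.98 = 387.28 m.
Head difference: h(BH-3) − h(BH-8) = 384.60 − 387.28 = -2.68 m.
Hydraulic gradient: i = |Δh| / L = 2.68 / 1166 = 0.00230.

i ≈ 0.00230 m/m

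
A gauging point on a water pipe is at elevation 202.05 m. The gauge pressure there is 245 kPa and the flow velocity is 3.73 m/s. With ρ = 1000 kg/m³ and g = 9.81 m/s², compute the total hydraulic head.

h ≈ 227.73 m

Pressure head ψ = P/(ρg) = 245×1000 / (1000 × 9.81) = 24.97 m.
Velocity head = v²/(2g) = 3.73² / (2 × 9.81) = 0.709 m.
h = z + ψ + v²/(2g) = 202.05 + 24.97 + 0.709 = 227.73 m.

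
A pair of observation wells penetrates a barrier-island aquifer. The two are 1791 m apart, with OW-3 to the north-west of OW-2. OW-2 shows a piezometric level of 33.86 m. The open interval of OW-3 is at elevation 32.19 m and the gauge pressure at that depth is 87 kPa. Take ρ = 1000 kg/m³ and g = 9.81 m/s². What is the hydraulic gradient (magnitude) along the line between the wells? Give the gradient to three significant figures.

i ≈ 0.00402

Total head at OW-2: h = 33.86 m (water level in the piezometer is the total head).
Pressure head at OW-3: ψ = P/(ρg) = 87×1000 / (1000 × 9.81) = 8.87 m.
Total head at OW-3: h = z + ψ = 32.19 + 8.87 = 41.06 m.
Head difference: h(OW-2) − h(OW-3) = 33.86 − 41.06 = -7.20 m.
Hydraulic gradient: i = |Δh| / L = 7.20 / 1791 = 0.00402.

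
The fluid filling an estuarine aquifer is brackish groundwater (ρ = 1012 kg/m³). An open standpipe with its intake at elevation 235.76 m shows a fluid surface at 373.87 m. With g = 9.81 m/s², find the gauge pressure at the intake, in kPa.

Pressure head ψ = h − z = 373.87 − 235.76 = 138.11 m.
P = ρgψ = 1012 × 9.81 × 138.11 = 1371117 Pa ≈ 1370 kPa.

P ≈ 1370 kPa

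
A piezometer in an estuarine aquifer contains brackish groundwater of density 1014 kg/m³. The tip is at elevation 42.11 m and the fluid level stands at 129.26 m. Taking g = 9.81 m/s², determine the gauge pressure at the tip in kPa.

P ≈ 867 kPa

Pressure head ψ = h − z = 129.26 − 42.11 = 87.15 m.
P = ρgψ = 1014 × 9.81 × 87.15 = 866911 Pa ≈ 867 kPa.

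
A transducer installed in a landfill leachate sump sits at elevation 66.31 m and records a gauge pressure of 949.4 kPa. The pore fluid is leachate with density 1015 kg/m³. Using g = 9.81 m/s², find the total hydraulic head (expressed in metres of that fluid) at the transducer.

h ≈ 161.66 m

ψ = P/(ρg) = 949.4×1000 / (1015 × 9.81) = 95.35 m.
h = z + ψ = 66.31 + 95.35 = 161.66 m.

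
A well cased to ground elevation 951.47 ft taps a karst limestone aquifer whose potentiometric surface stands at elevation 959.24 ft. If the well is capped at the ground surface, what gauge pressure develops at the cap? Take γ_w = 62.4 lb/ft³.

P ≈ 3.37 psi

Head above the cap: Δh = 959.24 − 951.47 = 7.77 ft.
P = γΔh/144 = 62.4 × 7.77 / 144 = 3.37 psi.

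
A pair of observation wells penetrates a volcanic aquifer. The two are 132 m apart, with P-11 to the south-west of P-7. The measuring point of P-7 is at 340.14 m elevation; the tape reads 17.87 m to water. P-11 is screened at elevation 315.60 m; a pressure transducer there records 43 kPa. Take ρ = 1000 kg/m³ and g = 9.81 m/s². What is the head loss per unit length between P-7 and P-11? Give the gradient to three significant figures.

Total head at P-7: h = 340.14 − 17.87 = 322.27 m.
Pressure head at P-11: ψ = P/(ρg) = 43×1000 / (1000 × 9.81) = 4.38 m.
Total head at P-11: h = z + ψ = 315.60 + 4.38 = 319.98 m.
Head difference: h(P-7) − h(P-11) = 322.27 − 319.98 = 2.29 m.
Hydraulic gradient: i = |Δh| / L = 2.29 / 132 = 0.0173.

i ≈ 0.0173 m/m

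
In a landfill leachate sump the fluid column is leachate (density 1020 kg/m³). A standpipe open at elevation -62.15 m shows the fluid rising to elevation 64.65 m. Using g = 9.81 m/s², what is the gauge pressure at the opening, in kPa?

Pressure head ψ = h − z = 64.65 − (-62.15) = 126.80 m.
P = ρgψ = 1020 × 9.81 × 126.80 = 1268786 Pa ≈ 1270 kPa.

P ≈ 1270 kPa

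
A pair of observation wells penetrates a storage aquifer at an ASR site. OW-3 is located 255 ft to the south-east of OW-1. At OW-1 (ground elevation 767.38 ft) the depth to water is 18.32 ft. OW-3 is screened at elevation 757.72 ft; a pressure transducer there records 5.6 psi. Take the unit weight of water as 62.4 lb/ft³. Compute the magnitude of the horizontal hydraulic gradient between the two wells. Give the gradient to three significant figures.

Total head at OW-1: h = 767.38 − 18.32 = 749.06 ft.
Pressure head at OW-3: ψ = 144·P/γ = 144 × 5.6 / 62.4 = 12.92 ft.
Total head at OW-3: h = z + ψ = 757.72 + 12.92 = 770.64 ft.
Head difference: h(OW-1) − h(OW-3) = 749.06 − 770.64 = -21.58 ft.
Hydraulic gradient: i = |Δh| / L = 21.58 / 255 = 0.0846.

i ≈ 0.0846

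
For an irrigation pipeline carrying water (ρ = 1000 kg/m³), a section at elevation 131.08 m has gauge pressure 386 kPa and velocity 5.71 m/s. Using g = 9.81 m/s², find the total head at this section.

h ≈ 172.09 m

Pressure head ψ = P/(ρg) = 386×1000 / (1000 × 9.81) = 39.35 m.
Velocity head = v²/(2g) = 5.71² / (2 × 9.81) = 1.662 m.
h = z + ψ + v²/(2g) = 131.08 + 39.35 + 1.662 = 172.09 m.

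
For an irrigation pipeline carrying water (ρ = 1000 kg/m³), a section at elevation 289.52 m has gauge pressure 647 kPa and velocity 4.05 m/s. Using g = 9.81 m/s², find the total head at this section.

Pressure head ψ = P/(ρg) = 647×1000 / (1000 × 9.81) = 65.95 m.
Velocity head = v²/(2g) = 4.05² / (2 × 9.81) = 0.836 m.
h = z + ψ + v²/(2g) = 289.52 + 65.95 + 0.836 = 356.31 m.

h ≈ 356.31 m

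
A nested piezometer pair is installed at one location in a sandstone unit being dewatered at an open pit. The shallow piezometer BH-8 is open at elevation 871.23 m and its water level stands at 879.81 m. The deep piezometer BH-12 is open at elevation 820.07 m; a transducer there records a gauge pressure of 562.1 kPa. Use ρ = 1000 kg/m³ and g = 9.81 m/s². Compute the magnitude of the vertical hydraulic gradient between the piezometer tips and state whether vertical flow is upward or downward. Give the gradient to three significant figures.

|i_v| ≈ 0.0477; vertical flow is downward

Total head at BH-8: h = 879.81 m (water level in the standpipe).
Pressure head at BH-12: ψ = P/(ρg) = 562.1×1000 / (1000 × 9.81) = 57.30 m.
Total head at BH-12: h = z + ψ = 820.07 + 57.30 = 877.37 m.
Δh = h(BH-8) − h(BH-12) = 879.81 − 877.37 = 2.44 m.
Vertical separation Δz = 871.23 − 820.07 = 51.16 m.
|i_v| = |Δh| / Δz = 2.44 / 51.16 = 0.0477.
Head is higher in the shallow piezometer, so vertical flow is downward (recharge condition).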